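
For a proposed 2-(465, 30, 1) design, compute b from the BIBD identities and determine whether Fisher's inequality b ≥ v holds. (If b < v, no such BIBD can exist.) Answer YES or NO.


r = λ(v − 1)/(k − 1) = 1·464/29 = 16.
b = vr/k = 465·16/30 = 248.
Fisher's inequality: b ≥ v ⇔ 248 ≥ 465? NO.

NO


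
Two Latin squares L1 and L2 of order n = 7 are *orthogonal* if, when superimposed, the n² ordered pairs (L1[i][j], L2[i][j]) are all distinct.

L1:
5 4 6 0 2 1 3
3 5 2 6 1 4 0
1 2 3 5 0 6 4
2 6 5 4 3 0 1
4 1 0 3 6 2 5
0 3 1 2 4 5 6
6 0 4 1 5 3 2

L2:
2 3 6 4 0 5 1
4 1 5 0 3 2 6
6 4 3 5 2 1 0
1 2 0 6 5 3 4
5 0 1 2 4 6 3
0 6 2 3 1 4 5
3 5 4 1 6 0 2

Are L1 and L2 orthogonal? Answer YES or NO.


Form the n² = 49 superimposed pairs (L1[i][j], L2[i][j]), row by row (rows and columns indexed from 0):
row 0: (5,2) (4,3) (6,6) (0,4) (2,0) (1,5) (3,1)
row 1: (3,4) (5,1) (2,5) (6,0) (1,3) (4,2) (0,6)
row 2: (1,6) (2,4) (3,3) (5,5) (0,2) (6,1) (4,0)
row 3: (2,1) (6,2) (5,0) (4,6) (3,5) (0,3) (1,4)
row 4: (4,5) (1,0) (0,1) (3,2) (6,4) (2,6) (5,3)
row 5: (0,0) (3,6) (1,2) (2,3) (4,1) (5,4) (6,5)
row 6: (6,3) (0,5) (4,4) (1,1) (5,6) (3,0) (2,2)
Orthogonality requires all 49 pairs distinct.
Check by first coordinate: for each symbol s of L1, list the L2 entries in the n cells where L1 = s; they must all differ.
  L1 = 0: L2 entries (in reading order) 4, 6, 2, 3, 1, 0, 5 — all 7 distinct ✓
  L1 = 1: L2 entries (in reading order) 5, 3, 6, 4, 0, 2, 1 — all 7 distinct ✓
  L1 = 2: L2 entries (in reading order) 0, 5, 4, 1, 6, 3, 2 — all 7 distinct ✓
  L1 = 3: L2 entries (in reading order) 1, 4, 3, 5, 2, 6, 0 — all 7 distinct ✓
  L1 = 4: L2 entries (in reading order) 3, 2, 0, 6, 5, 1, 4 — all 7 distinct ✓
  L1 = 5: L2 entries (in reading order) 2, 1, 5, 0, 3, 4, 6 — all 7 distinct ✓
  L1 = 6: L2 entries (in reading order) 6, 0, 1, 2, 4, 5, 3 — all 7 distinct ✓
Every symbol of L1 meets every symbol of L2 exactly once, so all 49 pairs are distinct (49 of 49).
Conclusion: YES.

YES


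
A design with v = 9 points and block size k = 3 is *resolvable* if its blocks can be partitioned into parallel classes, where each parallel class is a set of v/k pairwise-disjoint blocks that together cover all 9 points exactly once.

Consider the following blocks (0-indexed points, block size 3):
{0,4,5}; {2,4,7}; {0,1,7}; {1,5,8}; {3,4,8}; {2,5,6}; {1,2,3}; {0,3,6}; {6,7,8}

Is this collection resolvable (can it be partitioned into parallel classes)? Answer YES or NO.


v = 9, block size k = 3, number of blocks = 9.
For resolvability, blocks must partition into parallel classes of size v/k = 3.
Total blocks must therefore be a multiple of 3: 9 = 3·3 + 0 ⇒ divisible ✓.
Greedy packing gives 3 candidate class(es). Each should be a full parallel class (size 3, covers all 9 points).
  Class 1 (3 blocks): {0,4,5}; {1,2,3}; {6,7,8}. Points covered: [0, 1, 2, 3, 4, 5, 6, 7, 8].
  Class 2 (3 blocks): {2,4,7}; {1,5,8}; {0,3,6}. Points covered: [0, 1, 2, 3, 4, 5, 6, 7, 8].
  Class 3 (3 blocks): {0,1,7}; {3,4,8}; {2,5,6}. Points covered: [0, 1, 2, 3, 4, 5, 6, 7, 8].
All classes full (size 3)? YES. All classes cover every point? YES.
Resolvable? YES.

YES


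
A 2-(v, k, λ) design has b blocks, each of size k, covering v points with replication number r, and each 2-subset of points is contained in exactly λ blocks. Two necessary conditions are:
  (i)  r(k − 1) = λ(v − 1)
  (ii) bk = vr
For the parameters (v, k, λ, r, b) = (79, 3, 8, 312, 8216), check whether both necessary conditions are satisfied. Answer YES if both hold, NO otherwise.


Condition (i): r(k − 1) = 312·2 = 624; λ(v − 1) = 8·78 = 624. Match? YES.
Condition (ii): bk = 8216·3 = 24648; vr = 79·312 = 24648. Match? YES.
Both conditions hold? YES.

YES


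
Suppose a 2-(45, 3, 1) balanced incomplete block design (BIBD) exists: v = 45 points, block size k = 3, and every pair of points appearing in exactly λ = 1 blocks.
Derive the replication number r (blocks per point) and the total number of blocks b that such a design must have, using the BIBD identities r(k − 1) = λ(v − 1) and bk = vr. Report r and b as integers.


Any 2-(v, k, λ) BIBD satisfies two necessary conditions:
  (i)  Each point sits in r blocks, and counting incidences through any fixed point gives r(k − 1) = λ(v − 1), so r = λ(v − 1)/(k − 1).
  (ii) Total incidences bk = vr, so b = vr/k.
Step 1: r = λ(v − 1)/(k − 1) = 1·(45 − 1)/(3 − 1) = 1·44/2 = 44/2 = 22.
Step 2: b = vr/k = 45·22/3 = 990/3 = 330.
Check integrality: r = 22 ∈ Z ✓, b = 330 ∈ Z ✓.
(These identities are necessary conditions: they determine r and b for any design with these parameters, but do not by themselves prove that one exists.)

r = 22, b = 330.


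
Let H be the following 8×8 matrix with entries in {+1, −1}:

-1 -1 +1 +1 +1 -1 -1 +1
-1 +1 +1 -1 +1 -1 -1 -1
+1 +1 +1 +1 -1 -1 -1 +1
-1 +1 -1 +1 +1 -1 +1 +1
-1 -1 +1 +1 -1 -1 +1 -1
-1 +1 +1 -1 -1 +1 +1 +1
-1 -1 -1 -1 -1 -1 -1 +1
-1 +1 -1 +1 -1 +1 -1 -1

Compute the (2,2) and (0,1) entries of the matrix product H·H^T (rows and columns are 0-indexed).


Row 0 of H: [-1, -1, 1, 1, 1, -1, -1, 1].
Row 1 of H: [-1, 1, 1, -1, 1, -1, -1, -1].
Row 2 of H: [1, 1, 1, 1, -1, -1, -1, 1].
(H·H^T)[2][2] = Σ_j H[2][j]·H[2][j] = (1)² + (1)² + (1)² + (1)² + (-1)² + (-1)² + (-1)² + (1)² = 1 + 1 + 1 + 1 + 1 + 1 + 1 + 1 = 8.
(H·H^T)[0][1] = Σ_j H[0][j]·H[1][j] = (-1)·(-1) + (-1)·(1) + (1)·(1) + (1)·(-1) + (1)·(1) + (-1)·(-1) + (-1)·(-1) + (1)·(-1) = 1 + -1 + 1 + -1 + 1 + 1 + 1 + -1 = 2.
Rows 0 and 1 are not orthogonal (dot product = 2 ≠ 0), so H is not a Hadamard matrix.

(2,2) entry = 8; (0,1) entry = 2.


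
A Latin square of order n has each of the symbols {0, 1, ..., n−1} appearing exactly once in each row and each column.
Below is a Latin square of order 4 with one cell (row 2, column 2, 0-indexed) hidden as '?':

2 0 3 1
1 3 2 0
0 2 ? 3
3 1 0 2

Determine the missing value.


Row 2 contains symbols [0, 2, 3] — missing [1].
Column 2 contains symbols [0, 2, 3] — missing [1].
The missing symbol must appear in both missing sets; intersection = [1].
Therefore the hidden value is 1.

Missing value = 1.


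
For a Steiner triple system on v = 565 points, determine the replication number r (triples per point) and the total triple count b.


An STS(v) is a 2-(v, 3, 1) BIBD: block size k = 3, λ = 1.
Replication: r(k − 1) = λ(v − 1) ⇒ r·2 = 565 − 1 = 564 ⇒ r = 282.
Block count: b = v(v − 1)/6 = 565·564/6 = 318660/6 = 53110.
(Check via bk = vr: 53110·3 = 159330 = 565·282 = 159330 ✓.)

r = 282, b = 53110.


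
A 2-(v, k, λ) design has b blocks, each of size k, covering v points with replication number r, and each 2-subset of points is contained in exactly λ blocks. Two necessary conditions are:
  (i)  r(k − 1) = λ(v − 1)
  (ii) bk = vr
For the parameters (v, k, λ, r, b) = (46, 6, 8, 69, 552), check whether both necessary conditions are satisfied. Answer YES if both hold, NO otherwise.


Condition (i): r(k − 1) = 69·5 = 345; λ(v − 1) = 8·45 = 360. Match? NO.
Condition (ii): bk = 552·6 = 3312; vr = 46·69 = 3174. Match? NO.
Both conditions hold? NO.

NO


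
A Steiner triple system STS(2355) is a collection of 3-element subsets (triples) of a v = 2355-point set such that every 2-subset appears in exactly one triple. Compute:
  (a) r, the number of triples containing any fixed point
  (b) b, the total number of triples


An STS(v) is a 2-(v, 3, 1) BIBD: block size k = 3, λ = 1.
Replication: r(k − 1) = λ(v − 1) ⇒ r·2 = 2355 − 1 = 2354 ⇒ r = 1177.
Block count: b = v(v − 1)/6 = 2355·2354/6 = 5543670/6 = 923945.

r = 1177, b = 923945.


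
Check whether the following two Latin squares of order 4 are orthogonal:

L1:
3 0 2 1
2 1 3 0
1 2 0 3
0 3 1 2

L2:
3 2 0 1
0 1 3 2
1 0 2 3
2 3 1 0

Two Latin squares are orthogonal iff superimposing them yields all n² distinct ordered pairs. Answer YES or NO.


Form the n² = 16 superimposed pairs (L1[i][j], L2[i][j]), row by row (rows and columns indexed from 0):
row 0: (3,3) (0,2) (2,0) (1,1)
row 1: (2,0) (1,1) (3,3) (0,2)
row 2: (1,1) (2,0) (0,2) (3,3)
row 3: (0,2) (3,3) (1,1) (2,0)
Orthogonality requires all 16 pairs distinct.
But the pair (2,0) repeats: cell (0,2) has L1 = 2, L2 = 0, and cell (1,0) has L1 = 2, L2 = 0.
A repeated pair means some other pair never occurs (only 4 distinct pairs out of 16), so the squares are not orthogonal.
Conclusion: NO.

NO


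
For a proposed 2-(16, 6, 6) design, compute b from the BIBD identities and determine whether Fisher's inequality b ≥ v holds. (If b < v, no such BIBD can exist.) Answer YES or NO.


r = λ(v − 1)/(k − 1) = 6·15/5 = 18.
b = vr/k = 16·18/6 = 48.
Fisher's inequality: b ≥ v ⇔ 48 ≥ 16? YES.

YES


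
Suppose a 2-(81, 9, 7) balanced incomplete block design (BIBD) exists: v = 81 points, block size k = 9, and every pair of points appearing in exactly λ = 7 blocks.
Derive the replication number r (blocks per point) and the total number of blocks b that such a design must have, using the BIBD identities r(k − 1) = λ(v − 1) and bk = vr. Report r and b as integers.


Any 2-(v, k, λ) BIBD satisfies two necessary conditions:
  (i)  Each point sits in r blocks, and counting incidences through any fixed point gives r(k − 1) = λ(v − 1), so r = λ(v − 1)/(k − 1).
  (ii) Total incidences bk = vr, so b = vr/k.
Step 1: r = λ(v − 1)/(k − 1) = 7·(81 − 1)/(9 − 1) = 7·80/8 = 560/8 = 70.
Step 2: b = vr/k = 81·70/9 = 5670/9 = 630.
Check integrality: r = 70 ∈ Z ✓, b = 630 ∈ Z ✓.
(These identities are necessary conditions: they determine r and b for any design with these parameters, but do not by themselves prove that one exists.)

r = 70, b = 630.


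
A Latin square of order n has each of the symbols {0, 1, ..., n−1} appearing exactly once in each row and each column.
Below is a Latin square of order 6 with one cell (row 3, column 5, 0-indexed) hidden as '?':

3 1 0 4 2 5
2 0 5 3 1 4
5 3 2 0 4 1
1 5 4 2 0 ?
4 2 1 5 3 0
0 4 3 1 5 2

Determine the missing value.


Row 3 contains symbols [0, 1, 2, 4, 5] — missing [3].
Column 5 contains symbols [0, 1, 2, 4, 5] — missing [3].
The missing symbol must appear in both missing sets; intersection = [3].
Therefore the hidden value is 3.

Missing value = 3.


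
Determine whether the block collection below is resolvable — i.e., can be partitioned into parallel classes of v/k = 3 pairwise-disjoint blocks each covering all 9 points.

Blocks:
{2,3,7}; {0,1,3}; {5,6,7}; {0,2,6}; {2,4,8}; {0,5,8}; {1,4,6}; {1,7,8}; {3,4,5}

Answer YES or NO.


v = 9, block size k = 3, number of blocks = 9.
For resolvability, blocks must partition into parallel classes of size v/k = 3.
Total blocks must therefore be a multiple of 3: 9 = 3·3 + 0 ⇒ divisible ✓.
Greedy packing gives 3 candidate class(es). Each should be a full parallel class (size 3, covers all 9 points).
  Class 1 (3 blocks): {2,3,7}; {0,5,8}; {1,4,6}. Points covered: [0, 1, 2, 3, 4, 5, 6, 7, 8].
  Class 2 (3 blocks): {0,1,3}; {5,6,7}; {2,4,8}. Points covered: [0, 1, 2, 3, 4, 5, 6, 7, 8].
  Class 3 (3 blocks): {0,2,6}; {1,7,8}; {3,4,5}. Points covered: [0, 1, 2, 3, 4, 5, 6, 7, 8].
All classes full (size 3)? YES. All classes cover every point? YES.
Resolvable? YES.

YES


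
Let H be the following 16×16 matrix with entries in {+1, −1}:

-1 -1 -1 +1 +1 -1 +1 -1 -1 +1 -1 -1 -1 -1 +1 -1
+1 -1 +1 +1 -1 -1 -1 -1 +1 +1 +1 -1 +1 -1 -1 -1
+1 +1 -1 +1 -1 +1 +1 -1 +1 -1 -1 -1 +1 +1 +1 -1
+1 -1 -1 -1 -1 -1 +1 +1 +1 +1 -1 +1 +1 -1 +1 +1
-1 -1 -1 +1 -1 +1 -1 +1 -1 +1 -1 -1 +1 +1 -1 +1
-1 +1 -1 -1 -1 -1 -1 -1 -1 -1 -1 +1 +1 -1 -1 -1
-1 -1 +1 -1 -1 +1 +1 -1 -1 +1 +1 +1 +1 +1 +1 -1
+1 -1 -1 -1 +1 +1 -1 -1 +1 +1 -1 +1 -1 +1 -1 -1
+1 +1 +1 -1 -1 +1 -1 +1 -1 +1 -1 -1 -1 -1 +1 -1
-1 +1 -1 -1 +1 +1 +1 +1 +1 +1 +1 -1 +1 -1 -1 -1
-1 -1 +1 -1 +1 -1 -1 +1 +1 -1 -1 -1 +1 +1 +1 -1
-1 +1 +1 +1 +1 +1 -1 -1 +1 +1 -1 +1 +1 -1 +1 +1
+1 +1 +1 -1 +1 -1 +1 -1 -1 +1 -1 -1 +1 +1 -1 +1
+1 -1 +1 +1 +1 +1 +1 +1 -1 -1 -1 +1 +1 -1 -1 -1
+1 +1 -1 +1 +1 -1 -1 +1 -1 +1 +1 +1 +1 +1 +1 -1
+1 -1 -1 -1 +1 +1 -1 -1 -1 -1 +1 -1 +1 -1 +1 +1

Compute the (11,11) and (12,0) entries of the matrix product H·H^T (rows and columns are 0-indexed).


Row 0 of H: [-1, -1, -1, 1, 1, -1, 1, -1, -1, 1, -1, -1, -1, -1, 1, -1].
Row 11 of H: [-1, 1, 1, 1, 1, 1, -1, -1, 1, 1, -1, 1, 1, -1, 1, 1].
Row 12 of H: [1, 1, 1, -1, 1, -1, 1, -1, -1, 1, -1, -1, 1, 1, -1, 1].
(H·H^T)[11][11] = Σ_j H[11][j]·H[11][j] = (-1)² + (1)² + (1)² + (1)² + (1)² + (1)² + (-1)² + (-1)² + (1)² + (1)² + (-1)² + (1)² + (1)² + (-1)² + (1)² + (1)² = 1 + 1 + 1 + 1 + 1 + 1 + 1 + 1 + 1 + 1 + 1 + 1 + 1 + 1 + 1 + 1 = 16.
(H·H^T)[12][0] = Σ_j H[12][j]·H[0][j] = (1)·(-1) + (1)·(-1) + (1)·(-1) + (-1)·(1) + (1)·(1) + (-1)·(-1) + (1)·(1) + (-1)·(-1) + (-1)·(-1) + (1)·(1) + (-1)·(-1) + (-1)·(-1) + (1)·(-1) + (1)·(-1) + (-1)·(1) + (1)·(-1) = -1 + -1 + -1 + -1 + 1 + 1 + 1 + 1 + 1 + 1 + 1 + 1 + -1 + -1 + -1 + -1 = 0.
So rows 12 and 0 are orthogonal; the diagonal entry equals n = 16.

(11,11) entry = 16; (12,0) entry = 0.


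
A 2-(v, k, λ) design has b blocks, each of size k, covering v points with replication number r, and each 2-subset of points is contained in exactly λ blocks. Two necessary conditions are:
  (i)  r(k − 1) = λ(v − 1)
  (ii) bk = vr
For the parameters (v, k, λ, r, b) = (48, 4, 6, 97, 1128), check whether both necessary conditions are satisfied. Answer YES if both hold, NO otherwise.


Condition (i): r(k − 1) = 97·3 = 291; λ(v − 1) = 6·47 = 282. Match? NO.
Condition (ii): bk = 1128·4 = 4512; vr = 48·97 = 4656. Match? NO.
Both conditions hold? NO.

NO


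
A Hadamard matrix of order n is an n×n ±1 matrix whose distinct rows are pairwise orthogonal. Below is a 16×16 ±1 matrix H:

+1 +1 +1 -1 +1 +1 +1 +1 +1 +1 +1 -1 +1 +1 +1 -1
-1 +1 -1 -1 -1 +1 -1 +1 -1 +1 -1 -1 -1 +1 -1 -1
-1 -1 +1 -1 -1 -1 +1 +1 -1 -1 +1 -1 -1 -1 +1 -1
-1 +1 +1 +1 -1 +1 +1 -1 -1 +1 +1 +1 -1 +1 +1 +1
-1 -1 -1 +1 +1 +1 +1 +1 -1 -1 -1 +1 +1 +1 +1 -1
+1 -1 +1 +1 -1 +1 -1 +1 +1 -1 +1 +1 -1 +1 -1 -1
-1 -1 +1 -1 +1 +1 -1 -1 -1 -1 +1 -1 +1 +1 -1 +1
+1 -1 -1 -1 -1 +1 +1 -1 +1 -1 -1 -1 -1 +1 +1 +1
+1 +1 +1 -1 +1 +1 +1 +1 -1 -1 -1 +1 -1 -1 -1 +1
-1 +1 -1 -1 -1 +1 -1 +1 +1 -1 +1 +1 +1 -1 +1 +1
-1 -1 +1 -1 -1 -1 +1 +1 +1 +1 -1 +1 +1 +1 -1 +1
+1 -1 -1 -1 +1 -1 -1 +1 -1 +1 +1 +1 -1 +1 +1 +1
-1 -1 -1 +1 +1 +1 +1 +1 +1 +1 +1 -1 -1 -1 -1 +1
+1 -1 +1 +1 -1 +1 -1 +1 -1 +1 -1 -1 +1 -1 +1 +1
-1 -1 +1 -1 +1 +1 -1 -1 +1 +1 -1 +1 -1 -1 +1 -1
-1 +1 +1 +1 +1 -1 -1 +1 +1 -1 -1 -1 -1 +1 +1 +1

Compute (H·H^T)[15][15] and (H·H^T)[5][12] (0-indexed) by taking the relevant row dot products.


Row 5 of H: [1, -1, 1, 1, -1, 1, -1, 1, 1, -1, 1, 1, -1, 1, -1, -1].
Row 12 of H: [-1, -1, -1, 1, 1, 1, 1, 1, 1, 1, 1, -1, -1, -1, -1, 1].
Row 15 of H: [-1, 1, 1, 1, 1, -1, -1, 1, 1, -1, -1, -1, -1, 1, 1, 1].
(H·H^T)[15][15] = Σ_j H[15][j]·H[15][j] = (-1)² + (1)² + (1)² + (1)² + (1)² + (-1)² + (-1)² + (1)² + (1)² + (-1)² + (-1)² + (-1)² + (-1)² + (1)² + (1)² + (1)² = 1 + 1 + 1 + 1 + 1 + 1 + 1 + 1 + 1 + 1 + 1 + 1 + 1 + 1 + 1 + 1 = 16.
(H·H^T)[5][12] = Σ_j H[5][j]·H[12][j] = (1)·(-1) + (-1)·(-1) + (1)·(-1) + (1)·(1) + (-1)·(1) + (1)·(1) + (-1)·(1) + (1)·(1) + (1)·(1) + (-1)·(1) + (1)·(1) + (1)·(-1) + (-1)·(-1) + (1)·(-1) + (-1)·(-1) + (-1)·(1) = -1 + 1 + -1 + 1 + -1 + 1 + -1 + 1 + 1 + -1 + 1 + -1 + 1 + -1 + 1 + -1 = 0.
So rows 5 and 12 are orthogonal; the diagonal entry equals n = 16.

(15,15) entry = 16; (5,12) entry = 0.


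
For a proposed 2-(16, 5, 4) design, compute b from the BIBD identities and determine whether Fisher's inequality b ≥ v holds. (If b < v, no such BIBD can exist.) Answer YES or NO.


b = λv(v − 1)/(k(k − 1)) = 4·16·15/(5·4) = 960/20 = 48.
Compare with v = 16: b ≥ v, so Fisher's inequality holds.

YES


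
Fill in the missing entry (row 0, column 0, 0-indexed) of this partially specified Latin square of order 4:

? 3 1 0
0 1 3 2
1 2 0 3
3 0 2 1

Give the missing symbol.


Row 0 contains symbols [0, 1, 3] — missing [2].
Column 0 contains symbols [0, 1, 3] — missing [2].
The missing symbol must appear in both missing sets; intersection = [2].
Therefore the hidden value is 2.

Missing value = 2.


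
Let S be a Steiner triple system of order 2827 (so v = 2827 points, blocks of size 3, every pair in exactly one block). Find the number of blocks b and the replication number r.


An STS(v) is a 2-(v, 3, 1) BIBD: block size k = 3, λ = 1.
Replication: r(k − 1) = λ(v − 1) ⇒ r·2 = 2827 − 1 = 2826 ⇒ r = 1413.
Block count: bk = vr ⇒ b·3 = 2827·1413 = 3994551 ⇒ b = 1331517.
(Check via b = v(v − 1)/6 = 2827·2826/6 = 7989102/6 = 1331517.)

r = 1413, b = 1331517.


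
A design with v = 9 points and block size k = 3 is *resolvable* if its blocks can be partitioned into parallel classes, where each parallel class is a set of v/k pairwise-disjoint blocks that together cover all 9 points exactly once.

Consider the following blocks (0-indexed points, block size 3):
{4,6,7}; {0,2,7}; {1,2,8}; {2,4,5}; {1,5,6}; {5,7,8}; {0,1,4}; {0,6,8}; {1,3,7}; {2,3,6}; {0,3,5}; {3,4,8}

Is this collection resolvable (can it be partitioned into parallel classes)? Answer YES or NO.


v = 9, block size k = 3, number of blocks = 12.
For resolvability, blocks must partition into parallel classes of size v/k = 3.
Total blocks must therefore be a multiple of 3: 12 = 3·4 + 0 ⇒ divisible ✓.
Greedy packing gives 4 candidate class(es). Each should be a full parallel class (size 3, covers all 9 points).
  Class 1 (3 blocks): {4,6,7}; {1,2,8}; {0,3,5}. Points covered: [0, 1, 2, 3, 4, 5, 6, 7, 8].
  Class 2 (3 blocks): {0,2,7}; {1,5,6}; {3,4,8}. Points covered: [0, 1, 2, 3, 4, 5, 6, 7, 8].
  Class 3 (3 blocks): {2,4,5}; {0,6,8}; {1,3,7}. Points covered: [0, 1, 2, 3, 4, 5, 6, 7, 8].
  Class 4 (3 blocks): {5,7,8}; {0,1,4}; {2,3,6}. Points covered: [0, 1, 2, 3, 4, 5, 6, 7, 8].
All classes full (size 3)? YES. All classes cover every point? YES.
Resolvable? YES.

YES


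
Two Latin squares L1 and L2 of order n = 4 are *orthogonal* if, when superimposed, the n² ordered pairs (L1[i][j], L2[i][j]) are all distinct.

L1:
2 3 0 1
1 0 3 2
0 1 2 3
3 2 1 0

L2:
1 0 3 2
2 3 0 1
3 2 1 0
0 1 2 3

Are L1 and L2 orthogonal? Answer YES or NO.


Form the n² = 16 superimposed pairs (L1[i][j], L2[i][j]), row by row (rows and columns indexed from 0):
row 0: (2,1) (3,0) (0,3) (1,2)
row 1: (1,2) (0,3) (3,0) (2,1)
row 2: (0,3) (1,2) (2,1) (3,0)
row 3: (3,0) (2,1) (1,2) (0,3)
Orthogonality requires all 16 pairs distinct.
But the pair (1,2) repeats: cell (0,3) has L1 = 1, L2 = 2, and cell (1,0) has L1 = 1, L2 = 2.
A repeated pair means some other pair never occurs (only 4 distinct pairs out of 16), so the squares are not orthogonal.
Conclusion: NO.

NO


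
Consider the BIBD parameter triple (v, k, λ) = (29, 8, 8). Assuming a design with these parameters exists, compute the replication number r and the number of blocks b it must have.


Any 2-(v, k, λ) BIBD satisfies two necessary conditions:
  (i)  Each point sits in r blocks, and counting incidences through any fixed point gives r(k − 1) = λ(v − 1), so r = λ(v − 1)/(k − 1).
  (ii) Total incidences bk = vr, so b = vr/k.
Step 1: r = λ(v − 1)/(k − 1) = 8·(29 − 1)/(8 − 1) = 8·28/7 = 224/7 = 32.
Step 2: b = vr/k = 29·32/8 = 928/8 = 116.
Check integrality: r = 32 ∈ Z ✓, b = 116 ∈ Z ✓.
(These identities are necessary conditions: they determine r and b for any design with these parameters, but do not by themselves prove that one exists.)

r = 32, b = 116.


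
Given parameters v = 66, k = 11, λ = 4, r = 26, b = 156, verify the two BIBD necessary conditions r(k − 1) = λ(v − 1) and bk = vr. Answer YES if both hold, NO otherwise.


Condition (i): r(k − 1) = 26·10 = 260; λ(v − 1) = 4·65 = 260. Match? YES.
Condition (ii): bk = 156·11 = 1716; vr = 66·26 = 1716. Match? YES.
Both conditions hold? YES.

YES


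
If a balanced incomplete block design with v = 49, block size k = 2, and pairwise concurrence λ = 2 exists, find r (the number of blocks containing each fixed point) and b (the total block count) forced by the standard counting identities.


Any 2-(v, k, λ) BIBD satisfies two necessary conditions:
  (i)  Each point sits in r blocks, and counting incidences through any fixed point gives r(k − 1) = λ(v − 1), so r = λ(v − 1)/(k − 1).
  (ii) Total incidences bk = vr, so b = vr/k.
Step 1: r = λ(v − 1)/(k − 1) = 2·(49 − 1)/(2 − 1) = 2·48/1 = 96/1 = 96.
Step 2: b = vr/k = 49·96/2 = 4704/2 = 2352.
Check integrality: r = 96 ∈ Z ✓, b = 2352 ∈ Z ✓.
(These identities are necessary conditions: they determine r and b for any design with these parameters, but do not by themselves prove that one exists.)

r = 96, b = 2352.


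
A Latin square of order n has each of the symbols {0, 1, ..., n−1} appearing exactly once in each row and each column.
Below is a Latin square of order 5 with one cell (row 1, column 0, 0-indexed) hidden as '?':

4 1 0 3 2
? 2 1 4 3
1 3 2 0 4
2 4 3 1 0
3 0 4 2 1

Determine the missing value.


Row 1 contains symbols [1, 2, 3, 4] — missing [0].
Column 0 contains symbols [1, 2, 3, 4] — missing [0].
The missing symbol must appear in both missing sets; intersection = [0].
Therefore the hidden value is 0.

Missing value = 0.


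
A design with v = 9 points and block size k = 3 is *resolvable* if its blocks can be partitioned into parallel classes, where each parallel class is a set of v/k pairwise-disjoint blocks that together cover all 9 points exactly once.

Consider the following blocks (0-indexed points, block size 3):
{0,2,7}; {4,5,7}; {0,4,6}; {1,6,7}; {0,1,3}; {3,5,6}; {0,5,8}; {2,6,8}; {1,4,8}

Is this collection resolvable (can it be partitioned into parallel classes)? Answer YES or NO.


v = 9, block size k = 3, number of blocks = 9.
For resolvability, blocks must partition into parallel classes of size v/k = 3.
Total blocks must therefore be a multiple of 3: 9 = 3·3 + 0 ⇒ divisible ✓.
Consider block {0,4,6}. It intersects every other block in the collection, so no parallel class of size 3 can contain it.
Since every block must belong to some parallel class in a resolution, the collection cannot be partitioned into parallel classes.
Resolvable? NO.

NO


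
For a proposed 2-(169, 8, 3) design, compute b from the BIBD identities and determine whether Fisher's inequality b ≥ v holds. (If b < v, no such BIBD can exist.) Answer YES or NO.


r = λ(v − 1)/(k − 1) = 3·168/7 = 72.
b = vr/k = 169·72/8 = 1521.
Fisher's inequality: b ≥ v ⇔ 1521 ≥ 169? YES.

YES


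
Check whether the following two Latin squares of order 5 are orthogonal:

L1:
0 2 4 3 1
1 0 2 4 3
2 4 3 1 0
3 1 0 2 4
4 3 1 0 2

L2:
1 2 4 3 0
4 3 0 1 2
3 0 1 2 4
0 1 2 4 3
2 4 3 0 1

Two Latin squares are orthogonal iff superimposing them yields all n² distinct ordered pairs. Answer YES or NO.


Form the n² = 25 superimposed pairs (L1[i][j], L2[i][j]), row by row (rows and columns indexed from 0):
row 0: (0,1) (2,2) (4,4) (3,3) (1,0)
row 1: (1,4) (0,3) (2,0) (4,1) (3,2)
row 2: (2,3) (4,0) (3,1) (1,2) (0,4)
row 3: (3,0) (1,1) (0,2) (2,4) (4,3)
row 4: (4,2) (3,4) (1,3) (0,0) (2,1)
Orthogonality requires all 25 pairs distinct.
Check by first coordinate: for each symbol s of L1, list the L2 entries in the n cells where L1 = s; they must all differ.
  L1 = 0: L2 entries (in reading order) 1, 3, 4, 2, 0 — all 5 distinct ✓
  L1 = 1: L2 entries (in reading order) 0, 4, 2, 1, 3 — all 5 distinct ✓
  L1 = 2: L2 entries (in reading order) 2, 0, 3, 4, 1 — all 5 distinct ✓
  L1 = 3: L2 entries (in reading order) 3, 2, 1, 0, 4 — all 5 distinct ✓
  L1 = 4: L2 entries (in reading order) 4, 1, 0, 3, 2 — all 5 distinct ✓
Every symbol of L1 meets every symbol of L2 exactly once, so all 25 pairs are distinct (25 of 25).
Conclusion: YES.

YES


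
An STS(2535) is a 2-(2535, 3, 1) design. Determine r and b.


An STS(v) is a 2-(v, 3, 1) BIBD: block size k = 3, λ = 1.
Replication: r(k − 1) = λ(v − 1) ⇒ r·2 = 2535 − 1 = 2534 ⇒ r = 1267.
Block count: b = v(v − 1)/6 = 2535·2534/6 = 6423690/6 = 1070615.

r = 1267, b = 1070615.


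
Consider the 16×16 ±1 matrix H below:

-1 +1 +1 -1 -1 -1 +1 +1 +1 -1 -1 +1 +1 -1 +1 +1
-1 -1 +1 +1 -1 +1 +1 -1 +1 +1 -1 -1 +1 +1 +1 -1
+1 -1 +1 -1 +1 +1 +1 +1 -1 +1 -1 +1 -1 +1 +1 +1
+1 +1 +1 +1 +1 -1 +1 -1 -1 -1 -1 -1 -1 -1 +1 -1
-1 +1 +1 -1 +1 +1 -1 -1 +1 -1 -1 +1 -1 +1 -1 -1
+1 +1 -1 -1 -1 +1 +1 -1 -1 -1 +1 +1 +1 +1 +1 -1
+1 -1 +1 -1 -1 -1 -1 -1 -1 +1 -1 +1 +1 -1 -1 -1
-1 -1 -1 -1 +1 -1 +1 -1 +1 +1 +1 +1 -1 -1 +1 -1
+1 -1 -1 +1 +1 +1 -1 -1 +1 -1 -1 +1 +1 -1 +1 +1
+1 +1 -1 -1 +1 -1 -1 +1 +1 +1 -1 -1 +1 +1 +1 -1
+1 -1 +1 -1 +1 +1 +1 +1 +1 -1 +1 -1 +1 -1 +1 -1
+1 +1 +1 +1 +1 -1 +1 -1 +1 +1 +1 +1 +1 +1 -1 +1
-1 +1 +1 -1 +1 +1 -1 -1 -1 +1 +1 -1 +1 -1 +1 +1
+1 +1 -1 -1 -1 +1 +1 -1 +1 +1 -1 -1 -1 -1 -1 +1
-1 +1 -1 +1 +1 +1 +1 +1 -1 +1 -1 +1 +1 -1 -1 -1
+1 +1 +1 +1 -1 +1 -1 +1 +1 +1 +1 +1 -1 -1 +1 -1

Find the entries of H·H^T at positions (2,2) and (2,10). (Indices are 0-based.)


Row 2 of H: [1, -1, 1, -1, 1, 1, 1, 1, -1, 1, -1, 1, -1, 1, 1, 1].
Row 10 of H: [1, -1, 1, -1, 1, 1, 1, 1, 1, -1, 1, -1, 1, -1, 1, -1].
(H·H^T)[2][2] = Σ_j H[2][j]·H[2][j] = (1)² + (-1)² + (1)² + (-1)² + (1)² + (1)² + (1)² + (1)² + (-1)² + (1)² + (-1)² + (1)² + (-1)² + (1)² + (1)² + (1)² = 1 + 1 + 1 + 1 + 1 + 1 + 1 + 1 + 1 + 1 + 1 + 1 + 1 + 1 + 1 + 1 = 16.
(H·H^T)[2][10] = Σ_j H[2][j]·H[10][j] = (1)·(1) + (-1)·(-1) + (1)·(1) + (-1)·(-1) + (1)·(1) + (1)·(1) + (1)·(1) + (1)·(1) + (-1)·(1) + (1)·(-1) + (-1)·(1) + (1)·(-1) + (-1)·(1) + (1)·(-1) + (1)·(1) + (1)·(-1) = 1 + 1 + 1 + 1 + 1 + 1 + 1 + 1 + -1 + -1 + -1 + -1 + -1 + -1 + 1 + -1 = 2.
Rows 2 and 10 are not orthogonal (dot product = 2 ≠ 0), so H is not a Hadamard matrix.

(2,2) entry = 16; (2,10) entry = 2.


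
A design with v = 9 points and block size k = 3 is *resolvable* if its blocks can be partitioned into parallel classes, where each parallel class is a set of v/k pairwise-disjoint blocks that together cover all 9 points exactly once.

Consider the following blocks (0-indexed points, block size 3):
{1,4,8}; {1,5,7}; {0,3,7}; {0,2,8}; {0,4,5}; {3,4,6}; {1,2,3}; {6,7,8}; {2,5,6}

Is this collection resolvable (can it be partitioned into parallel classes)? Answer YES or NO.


v = 9, block size k = 3, number of blocks = 9.
For resolvability, blocks must partition into parallel classes of size v/k = 3.
Total blocks must therefore be a multiple of 3: 9 = 3·3 + 0 ⇒ divisible ✓.
Greedy packing gives 3 candidate class(es). Each should be a full parallel class (size 3, covers all 9 points).
  Class 1 (3 blocks): {1,4,8}; {0,3,7}; {2,5,6}. Points covered: [0, 1, 2, 3, 4, 5, 6, 7, 8].
  Class 2 (3 blocks): {1,5,7}; {0,2,8}; {3,4,6}. Points covered: [0, 1, 2, 3, 4, 5, 6, 7, 8].
  Class 3 (3 blocks): {0,4,5}; {1,2,3}; {6,7,8}. Points covered: [0, 1, 2, 3, 4, 5, 6, 7, 8].
All classes full (size 3)? YES. All classes cover every point? YES.
Resolvable? YES.

YES


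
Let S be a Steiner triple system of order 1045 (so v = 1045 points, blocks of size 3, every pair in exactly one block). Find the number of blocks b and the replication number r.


An STS(v) is a 2-(v, 3, 1) BIBD: block size k = 3, λ = 1.
Replication: r(k − 1) = λ(v − 1) ⇒ r·2 = 1045 − 1 = 1044 ⇒ r = 522.
Block count: b = v(v − 1)/6 = 1045·1044/6 = 1090980/6 = 181830.

r = 522, b = 181830.


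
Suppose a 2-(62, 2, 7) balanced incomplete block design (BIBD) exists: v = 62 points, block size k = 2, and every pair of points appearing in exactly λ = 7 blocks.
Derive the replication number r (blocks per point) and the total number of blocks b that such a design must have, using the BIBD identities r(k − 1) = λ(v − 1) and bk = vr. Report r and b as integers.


Any 2-(v, k, λ) BIBD satisfies two necessary conditions:
  (i)  Each point sits in r blocks, and counting incidences through any fixed point gives r(k − 1) = λ(v − 1), so r = λ(v − 1)/(k − 1).
  (ii) Total incidences bk = vr, so b = vr/k.
Step 1: r = λ(v − 1)/(k − 1) = 7·(62 − 1)/(2 − 1) = 7·61/1 = 427/1 = 427.
Step 2: b = vr/k = 62·427/2 = 26474/2 = 13237.
Check integrality: r = 427 ∈ Z ✓, b = 13237 ∈ Z ✓.
(These identities are necessary conditions: they determine r and b for any design with these parameters, but do not by themselves prove that one exists.)

r = 427, b = 13237.


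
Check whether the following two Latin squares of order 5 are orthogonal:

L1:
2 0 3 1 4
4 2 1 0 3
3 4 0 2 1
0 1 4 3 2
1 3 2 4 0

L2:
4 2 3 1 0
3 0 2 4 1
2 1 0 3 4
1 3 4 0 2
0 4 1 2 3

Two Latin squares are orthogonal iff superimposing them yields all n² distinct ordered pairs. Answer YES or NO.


Form the n² = 25 superimposed pairs (L1[i][j], L2[i][j]), row by row (rows and columns indexed from 0):
row 0: (2,4) (0,2) (3,3) (1,1) (4,0)
row 1: (4,3) (2,0) (1,2) (0,4) (3,1)
row 2: (3,2) (4,1) (0,0) (2,3) (1,4)
row 3: (0,1) (1,3) (4,4) (3,0) (2,2)
row 4: (1,0) (3,4) (2,1) (4,2) (0,3)
Orthogonality requires all 25 pairs distinct.
Check by first coordinate: for each symbol s of L1, list the L2 entries in the n cells where L1 = s; they must all differ.
  L1 = 0: L2 entries (in reading order) 2, 4, 0, 1, 3 — all 5 distinct ✓
  L1 = 1: L2 entries (in reading order) 1, 2, 4, 3, 0 — all 5 distinct ✓
  L1 = 2: L2 entries (in reading order) 4, 0, 3, 2, 1 — all 5 distinct ✓
  L1 = 3: L2 entries (in reading order) 3, 1, 2, 0, 4 — all 5 distinct ✓
  L1 = 4: L2 entries (in reading order) 0, 3, 1, 4, 2 — all 5 distinct ✓
Every symbol of L1 meets every symbol of L2 exactly once, so all 25 pairs are distinct (25 of 25).
Conclusion: YES.

YES


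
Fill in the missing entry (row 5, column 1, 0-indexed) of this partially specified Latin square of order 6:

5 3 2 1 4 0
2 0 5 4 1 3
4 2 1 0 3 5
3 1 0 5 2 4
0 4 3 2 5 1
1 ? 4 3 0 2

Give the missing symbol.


Row 5 contains symbols [0, 1, 2, 3, 4] — missing [5].
Column 1 contains symbols [0, 1, 2, 3, 4] — missing [5].
The missing symbol must appear in both missing sets; intersection = [5].
Therefore the hidden value is 5.

Missing value = 5.


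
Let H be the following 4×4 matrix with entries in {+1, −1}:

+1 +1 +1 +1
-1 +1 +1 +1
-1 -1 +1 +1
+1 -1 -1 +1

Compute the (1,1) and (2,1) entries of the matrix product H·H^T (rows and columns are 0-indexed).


Row 1 of H: [-1, 1, 1, 1].
Row 2 of H: [-1, -1, 1, 1].
(H·H^T)[1][1] = Σ_j H[1][j]·H[1][j] = (-1)² + (1)² + (1)² + (1)² = 1 + 1 + 1 + 1 = 4.
(H·H^T)[2][1] = Σ_j H[2][j]·H[1][j] = (-1)·(-1) + (-1)·(1) + (1)·(1) + (1)·(1) = 1 + -1 + 1 + 1 = 2.
Rows 2 and 1 are not orthogonal (dot product = 2 ≠ 0), so H is not a Hadamard matrix.

(1,1) entry = 4; (2,1) entry = 2.


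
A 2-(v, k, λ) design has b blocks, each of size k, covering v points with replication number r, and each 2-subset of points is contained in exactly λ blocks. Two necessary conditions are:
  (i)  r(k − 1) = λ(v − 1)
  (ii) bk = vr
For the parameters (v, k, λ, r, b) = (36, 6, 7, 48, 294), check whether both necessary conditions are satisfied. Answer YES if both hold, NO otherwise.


Condition (i): r(k − 1) = 48·5 = 240; λ(v − 1) = 7·35 = 245. Match? NO.
Condition (ii): bk = 294·6 = 1764; vr = 36·48 = 1728. Match? NO.
Both conditions hold? NO.

NO


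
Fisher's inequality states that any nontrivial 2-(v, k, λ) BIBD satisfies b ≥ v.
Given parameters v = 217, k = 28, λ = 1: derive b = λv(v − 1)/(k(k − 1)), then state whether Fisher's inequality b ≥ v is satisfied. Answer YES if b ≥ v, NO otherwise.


r = λ(v − 1)/(k − 1) = 1·216/27 = 8.
b = vr/k = 217·8/28 = 62.
Fisher's inequality: b ≥ v ⇔ 62 ≥ 217? NO.

NO


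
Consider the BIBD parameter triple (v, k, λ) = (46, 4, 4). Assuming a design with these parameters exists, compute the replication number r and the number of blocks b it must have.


Any 2-(v, k, λ) BIBD satisfies two necessary conditions:
  (i)  Each point sits in r blocks, and counting incidences through any fixed point gives r(k − 1) = λ(v − 1), so r = λ(v − 1)/(k − 1).
  (ii) Total incidences bk = vr, so b = vr/k.
Step 1: r = λ(v − 1)/(k − 1) = 4·(46 − 1)/(4 − 1) = 4·45/3 = 180/3 = 60.
Step 2: b = vr/k = 46·60/4 = 2760/4 = 690.
Check integrality: r = 60 ∈ Z ✓, b = 690 ∈ Z ✓.
(These identities are necessary conditions: they determine r and b for any design with these parameters, but do not by themselves prove that one exists.)

r = 60, b = 690.


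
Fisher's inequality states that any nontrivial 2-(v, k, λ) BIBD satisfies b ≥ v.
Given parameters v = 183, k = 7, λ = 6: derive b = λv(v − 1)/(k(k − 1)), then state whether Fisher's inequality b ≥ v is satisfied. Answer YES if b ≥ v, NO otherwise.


r = λ(v − 1)/(k − 1) = 6·182/6 = 182.
b = vr/k = 183·182/7 = 4758.
Fisher's inequality: b ≥ v ⇔ 4758 ≥ 183? YES.

YES


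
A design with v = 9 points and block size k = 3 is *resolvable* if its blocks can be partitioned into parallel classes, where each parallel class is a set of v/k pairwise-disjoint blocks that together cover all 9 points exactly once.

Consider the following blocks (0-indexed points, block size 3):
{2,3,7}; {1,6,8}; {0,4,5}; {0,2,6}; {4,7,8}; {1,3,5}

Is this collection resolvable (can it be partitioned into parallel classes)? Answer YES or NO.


v = 9, block size k = 3, number of blocks = 6.
For resolvability, blocks must partition into parallel classes of size v/k = 3.
Total blocks must therefore be a multiple of 3: 6 = 3·2 + 0 ⇒ divisible ✓.
Greedy packing gives 2 candidate class(es). Each should be a full parallel class (size 3, covers all 9 points).
  Class 1 (3 blocks): {2,3,7}; {1,6,8}; {0,4,5}. Points covered: [0, 1, 2, 3, 4, 5, 6, 7, 8].
  Class 2 (3 blocks): {0,2,6}; {4,7,8}; {1,3,5}. Points covered: [0, 1, 2, 3, 4, 5, 6, 7, 8].
All classes full (size 3)? YES. All classes cover every point? YES.
Resolvable? YES.

YES


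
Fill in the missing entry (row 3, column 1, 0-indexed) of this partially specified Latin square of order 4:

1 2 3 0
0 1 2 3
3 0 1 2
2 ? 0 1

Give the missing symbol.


Row 3 contains symbols [0, 1, 2] — missing [3].
Column 1 contains symbols [0, 1, 2] — missing [3].
The missing symbol must appear in both missing sets; intersection = [3].
Therefore the hidden value is 3.

Missing value = 3.


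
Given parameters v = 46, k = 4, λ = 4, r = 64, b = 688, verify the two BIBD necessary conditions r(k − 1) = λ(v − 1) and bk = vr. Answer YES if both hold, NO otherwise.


Condition (i): r(k − 1) = 64·3 = 192; λ(v − 1) = 4·45 = 180. Match? NO.
Condition (ii): bk = 688·4 = 2752; vr = 46·64 = 2944. Match? NO.
Both conditions hold? NO.

NO


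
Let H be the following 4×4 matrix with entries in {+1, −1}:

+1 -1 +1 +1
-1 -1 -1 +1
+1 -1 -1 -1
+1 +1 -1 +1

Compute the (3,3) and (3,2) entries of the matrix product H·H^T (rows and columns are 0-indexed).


Row 2 of H: [1, -1, -1, -1].
Row 3 of H: [1, 1, -1, 1].
(H·H^T)[3][3] = Σ_j H[3][j]·H[3][j] = (1)² + (1)² + (-1)² + (1)² = 1 + 1 + 1 + 1 = 4.
(H·H^T)[3][2] = Σ_j H[3][j]·H[2][j] = (1)·(1) + (1)·(-1) + (-1)·(-1) + (1)·(-1) = 1 + -1 + 1 + -1 = 0.
So rows 3 and 2 are orthogonal; the diagonal entry equals n = 4.

(3,3) entry = 4; (3,2) entry = 0.


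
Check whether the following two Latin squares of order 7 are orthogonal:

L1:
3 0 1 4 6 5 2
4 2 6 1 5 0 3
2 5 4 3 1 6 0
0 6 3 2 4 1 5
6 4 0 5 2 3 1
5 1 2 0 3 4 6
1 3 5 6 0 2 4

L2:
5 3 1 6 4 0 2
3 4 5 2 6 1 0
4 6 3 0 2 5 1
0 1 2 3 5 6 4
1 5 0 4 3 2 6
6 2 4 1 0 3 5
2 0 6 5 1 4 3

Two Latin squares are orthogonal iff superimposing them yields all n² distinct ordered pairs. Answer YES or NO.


Form the n² = 49 superimposed pairs (L1[i][j], L2[i][j]), row by row (rows and columns indexed from 0):
row 0: (3,5) (0,3) (1,1) (4,6) (6,4) (5,0) (2,2)
row 1: (4,3) (2,4) (6,5) (1,2) (5,6) (0,1) (3,0)
row 2: (2,4) (5,6) (4,3) (3,0) (1,2) (6,5) (0,1)
row 3: (0,0) (6,1) (3,2) (2,3) (4,5) (1,6) (5,4)
row 4: (6,1) (4,5) (0,0) (5,4) (2,3) (3,2) (1,6)
row 5: (5,6) (1,2) (2,4) (0,1) (3,0) (4,3) (6,5)
row 6: (1,2) (3,0) (5,6) (6,5) (0,1) (2,4) (4,3)
Orthogonality requires all 49 pairs distinct.
But the pair (2,4) repeats: cell (1,1) has L1 = 2, L2 = 4, and cell (2,0) has L1 = 2, L2 = 4.
A repeated pair means some other pair never occurs (only 21 distinct pairs out of 49), so the squares are not orthogonal.
Conclusion: NO.

NO


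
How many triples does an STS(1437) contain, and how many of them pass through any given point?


An STS(v) is a 2-(v, 3, 1) BIBD: block size k = 3, λ = 1.
Replication: r(k − 1) = λ(v − 1) ⇒ r·2 = 1437 − 1 = 1436 ⇒ r = 718.
Block count: b = v(v − 1)/6 = 1437·1436/6 = 2063532/6 = 343922.

r = 718, b = 343922.


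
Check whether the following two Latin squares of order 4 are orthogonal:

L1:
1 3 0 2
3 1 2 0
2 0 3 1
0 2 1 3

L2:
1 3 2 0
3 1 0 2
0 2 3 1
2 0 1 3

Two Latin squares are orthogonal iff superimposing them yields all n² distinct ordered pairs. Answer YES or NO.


Form the n² = 16 superimposed pairs (L1[i][j], L2[i][j]), row by row (rows and columns indexed from 0):
row 0: (1,1) (3,3) (0,2) (2,0)
row 1: (3,3) (1,1) (2,0) (0,2)
row 2: (2,0) (0,2) (3,3) (1,1)
row 3: (0,2) (2,0) (1,1) (3,3)
Orthogonality requires all 16 pairs distinct.
But the pair (3,3) repeats: cell (0,1) has L1 = 3, L2 = 3, and cell (1,0) has L1 = 3, L2 = 3.
A repeated pair means some other pair never occurs (only 4 distinct pairs out of 16), so the squares are not orthogonal.
Conclusion: NO.

NO


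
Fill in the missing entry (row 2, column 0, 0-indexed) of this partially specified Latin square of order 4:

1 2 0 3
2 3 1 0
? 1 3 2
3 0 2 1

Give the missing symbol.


Row 2 contains symbols [1, 2, 3] — missing [0].
Column 0 contains symbols [1, 2, 3] — missing [0].
The missing symbol must appear in both missing sets; intersection = [0].
Therefore the hidden value is 0.

Missing value = 0.


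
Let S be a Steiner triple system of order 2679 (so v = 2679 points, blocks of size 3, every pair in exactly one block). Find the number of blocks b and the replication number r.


An STS(v) is a 2-(v, 3, 1) BIBD: block size k = 3, λ = 1.
Replication: r(k − 1) = λ(v − 1) ⇒ r·2 = 2679 − 1 = 2678 ⇒ r = 1339.
Block count: bk = vr ⇒ b·3 = 2679·1339 = 3587181 ⇒ b = 1195727.
(Check via b = v(v − 1)/6 = 2679·2678/6 = 7174362/6 = 1195727.)

r = 1339, b = 1195727.


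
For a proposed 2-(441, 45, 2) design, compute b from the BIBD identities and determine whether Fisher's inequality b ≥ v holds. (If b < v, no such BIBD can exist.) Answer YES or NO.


r = λ(v − 1)/(k − 1) = 2·440/44 = 20.
b = vr/k = 441·20/45 = 196.
Fisher's inequality: b ≥ v ⇔ 196 ≥ 441? NO.

NO


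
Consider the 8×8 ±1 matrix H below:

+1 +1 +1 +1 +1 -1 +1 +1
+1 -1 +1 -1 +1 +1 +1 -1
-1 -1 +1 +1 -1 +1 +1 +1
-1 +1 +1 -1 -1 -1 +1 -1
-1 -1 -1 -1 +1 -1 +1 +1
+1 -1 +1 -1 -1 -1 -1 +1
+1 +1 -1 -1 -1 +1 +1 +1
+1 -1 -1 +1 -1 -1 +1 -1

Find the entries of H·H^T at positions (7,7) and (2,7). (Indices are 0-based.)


Row 2 of H: [-1, -1, 1, 1, -1, 1, 1, 1].
Row 7 of H: [1, -1, -1, 1, -1, -1, 1, -1].
(H·H^T)[7][7] = Σ_j H[7][j]·H[7][j] = (1)² + (-1)² + (-1)² + (1)² + (-1)² + (-1)² + (1)² + (-1)² = 1 + 1 + 1 + 1 + 1 + 1 + 1 + 1 = 8.
(H·H^T)[2][7] = Σ_j H[2][j]·H[7][j] = (-1)·(1) + (-1)·(-1) + (1)·(-1) + (1)·(1) + (-1)·(-1) + (1)·(-1) + (1)·(1) + (1)·(-1) = -1 + 1 + -1 + 1 + 1 + -1 + 1 + -1 = 0.
So rows 2 and 7 are orthogonal; the diagonal entry equals n = 8.

(7,7) entry = 8; (2,7) entry = 0.


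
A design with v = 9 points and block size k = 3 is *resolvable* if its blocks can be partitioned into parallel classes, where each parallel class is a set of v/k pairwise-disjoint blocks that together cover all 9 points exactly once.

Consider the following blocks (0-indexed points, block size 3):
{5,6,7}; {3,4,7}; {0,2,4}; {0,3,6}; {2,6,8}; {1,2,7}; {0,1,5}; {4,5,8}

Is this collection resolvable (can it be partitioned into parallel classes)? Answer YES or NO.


v = 9, block size k = 3, number of blocks = 8.
For resolvability, blocks must partition into parallel classes of size v/k = 3.
Total blocks must therefore be a multiple of 3: 8 = 3·2 + 2 ⇒ not divisible ✗.
Resolvable? NO.

NO
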